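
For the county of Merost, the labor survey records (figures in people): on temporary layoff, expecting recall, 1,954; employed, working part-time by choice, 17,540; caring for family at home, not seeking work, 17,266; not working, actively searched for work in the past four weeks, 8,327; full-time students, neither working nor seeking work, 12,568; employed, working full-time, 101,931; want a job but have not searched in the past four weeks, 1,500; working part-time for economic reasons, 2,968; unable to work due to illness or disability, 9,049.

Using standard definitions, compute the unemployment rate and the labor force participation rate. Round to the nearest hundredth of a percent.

Unemployment rate ≈ 7.75%; labor force participation rate ≈ 76.67%.

Employed = 17,540 + 101,931 + 2,968 = 122,439 (anyone who worked, including part-time for economic reasons, counts as employed).
Unemployed = 1,954 + 8,327 = 10,281 (jobless and actively searching, or on temporary layoff).
Labor force = 122,439 + 10,281 = 132,720.
Not in labor force = 17,266 + 12,568 + 1,500 + 9,049 = 40,383 (those not working and not actively searching are outside the labor force — including those who want a job but have given up searching).
Civilian working-age population = 132,720 + 40,383 = 173,103.
Unemployment rate = 10,281 / 132,720 = 7.75%.
Labor force participation rate = 132,720 / 173,103 = 76.67%.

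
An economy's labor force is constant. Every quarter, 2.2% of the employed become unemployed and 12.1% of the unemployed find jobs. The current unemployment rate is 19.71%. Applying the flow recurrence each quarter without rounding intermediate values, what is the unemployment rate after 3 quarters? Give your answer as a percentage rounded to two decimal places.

Unemployment rate after three quarters ≈ 18.11%.

With a fixed labor force, u_{t+1} = u_t + s·(1−u_t) − f·u_t = u_t·(1−s−f) + s.
Here 1−s−f = 0.857 and s = 0.022.
u_1 = 0.197100 × 0.857 + 0.022 = 0.190915.
u_2 = 0.190915 × 0.857 + 0.022 = 0.185614.
u_3 = 0.185614 × 0.857 + 0.022 = 0.181071.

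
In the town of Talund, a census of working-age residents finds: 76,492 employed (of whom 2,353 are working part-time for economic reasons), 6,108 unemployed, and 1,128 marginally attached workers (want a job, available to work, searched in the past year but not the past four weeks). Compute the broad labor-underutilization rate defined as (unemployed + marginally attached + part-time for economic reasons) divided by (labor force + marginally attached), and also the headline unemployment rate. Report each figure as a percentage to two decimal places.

Labor force = 76,492 + 6,108 = 82,600.
Numerator = 6,108 + 1,128 + 2,353 = 9,589.
Denominator = 82,600 + 1,128 = 83,728.
Broad rate = 9,589 / 83,728 = 11.45%.
Headline unemployment rate = 6,108 / 82,600 = 7.39%.

Broad underutilization rate ≈ 11.45%; headline unemployment rate ≈ 7.39%.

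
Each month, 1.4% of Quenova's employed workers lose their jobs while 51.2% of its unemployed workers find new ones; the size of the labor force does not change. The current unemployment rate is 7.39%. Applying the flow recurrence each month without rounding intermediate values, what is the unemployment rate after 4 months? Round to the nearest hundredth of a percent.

Unemployment rate after four months ≈ 2.90%.

With a fixed labor force, u_{t+1} = u_t + s·(1−u_t) − f·u_t = u_t·(1−s−f) + s.
Here 1−s−f = 0.474 and s = 0.014.
u_1 = 0.073900 × 0.474 + 0.014 = 0.049029.
u_2 = 0.049029 × 0.474 + 0.014 = 0.037240.
u_3 = 0.037240 × 0.474 + 0.014 = 0.031652.
u_4 = 0.031652 × 0.474 + 0.014 = 0.029003.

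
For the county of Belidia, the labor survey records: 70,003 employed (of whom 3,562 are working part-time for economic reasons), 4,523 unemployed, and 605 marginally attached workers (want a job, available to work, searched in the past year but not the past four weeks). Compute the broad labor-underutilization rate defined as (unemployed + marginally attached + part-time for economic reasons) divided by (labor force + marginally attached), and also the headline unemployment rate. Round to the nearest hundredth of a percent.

Labor force = 70,003 + 4,523 = 74,526.
Numerator = 4,523 + 605 + 3,562 = 8,690.
Denominator = 74,526 + 605 = 75,131.
Broad rate = 8,690 / 75,131 = 11.57%.
Headline unemployment rate = 4,523 / 74,526 = 6.07%.

Broad underutilization rate ≈ 11.57%; headline unemployment rate ≈ 6.07%.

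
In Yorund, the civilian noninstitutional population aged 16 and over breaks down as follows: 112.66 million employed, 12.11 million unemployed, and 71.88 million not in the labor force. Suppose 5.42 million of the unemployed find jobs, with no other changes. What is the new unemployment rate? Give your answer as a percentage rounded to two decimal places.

New unemployment rate ≈ 5.36%.

Initially, labor force = 112.66 + 12.11 = 124.77 million, so u = 12.11/124.77 = 9.71%.
After the change, unemployed falls and employed rises by 5.42; labor force unchanged → E = 118.08, U = 6.69, labor force = 124.77 million.
New unemployment rate = 6.69 / 124.77 = 5.36%.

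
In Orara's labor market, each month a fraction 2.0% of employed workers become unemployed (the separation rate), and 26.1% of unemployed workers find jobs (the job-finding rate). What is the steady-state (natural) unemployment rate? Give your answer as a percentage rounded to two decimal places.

Steady-state unemployment rate ≈ 7.12%.

At steady state the flows balance: s·E = f·U, so U/(E+U) = s/(s+f).
u* = 2.0 / (2.0 + 26.1) = 2.0 / 28.10 = 7.12%.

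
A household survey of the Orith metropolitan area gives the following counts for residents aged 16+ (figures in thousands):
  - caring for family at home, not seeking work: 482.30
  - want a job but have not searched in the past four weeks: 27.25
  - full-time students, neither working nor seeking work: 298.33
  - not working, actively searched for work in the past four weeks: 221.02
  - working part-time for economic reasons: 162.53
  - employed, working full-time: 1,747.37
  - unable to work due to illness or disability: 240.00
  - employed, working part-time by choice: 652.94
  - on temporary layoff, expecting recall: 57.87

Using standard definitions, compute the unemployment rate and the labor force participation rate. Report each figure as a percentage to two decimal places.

Unemployment rate ≈ 9.81%; labor force participation rate ≈ 73.06%.

Employed = 162.53 + 1,747.37 + 652.94 = 2,562.84 thousand (anyone who worked, including part-time for economic reasons, counts as employed).
Unemployed = 221.02 + 57.87 = 278.89 thousand (jobless and actively searching, or on temporary layoff).
Labor force = 2,562.84 + 278.89 = 2,841.73 thousand.
Not in labor force = 482.30 + 27.25 + 298.33 + 240.00 = 1,047.88 thousand (those not working and not actively searching are outside the labor force — including those who want a job but have given up searching).
Civilian working-age population = 2,841.73 + 1,047.88 = 3,889.61 thousand.
Unemployment rate = 278.89 / 2,841.73 = 9.81%.
Labor force participation rate = 2,841.73 / 3,889.61 = 73.06%.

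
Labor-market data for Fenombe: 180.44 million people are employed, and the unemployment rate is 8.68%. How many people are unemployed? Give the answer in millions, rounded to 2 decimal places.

Let U be the number unemployed. The labor force is E + U, and U/(E+U) = 0.0868.
So U = 0.0868 × 180.44 / (1 − 0.0868) = 15.6622 / 0.9132 ≈ 17.15 million.

About 17.15 million are unemployed.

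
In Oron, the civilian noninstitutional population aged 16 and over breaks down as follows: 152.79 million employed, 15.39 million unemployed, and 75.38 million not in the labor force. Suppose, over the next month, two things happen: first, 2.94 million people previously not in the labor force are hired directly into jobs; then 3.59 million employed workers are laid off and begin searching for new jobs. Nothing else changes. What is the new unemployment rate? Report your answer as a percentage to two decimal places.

Initially, labor force = 152.79 + 15.39 = 168.18 million, so u = 15.39/168.18 = 9.15%.
After the first change, employed and labor force both rise by 2.94; unemployed unchanged → E = 155.73, U = 15.39, labor force = 171.12 million.
After the second change, employed falls and unemployed rises by 3.59; labor force unchanged → E = 152.14, U = 18.98, labor force = 171.12 million.
New unemployment rate = 18.98 / 171.12 = 11.09%.

New unemployment rate ≈ 11.09%.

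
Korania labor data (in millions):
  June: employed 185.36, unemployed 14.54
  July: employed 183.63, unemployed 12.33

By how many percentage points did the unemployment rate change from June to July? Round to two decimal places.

The unemployment rate changed by −0.98 percentage points.

June: labor force = 185.36 + 14.54 = 199.90; u = 14.54/199.90 = 7.27%.
July: labor force = 183.63 + 12.33 = 195.96; u = 12.33/195.96 = 6.29%.
Change = 6.29% − 7.27% = −0.98 pp.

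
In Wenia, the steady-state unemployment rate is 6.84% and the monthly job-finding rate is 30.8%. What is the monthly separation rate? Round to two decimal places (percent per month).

Separation rate ≈ 2.26% per month.

From u* = s/(s+f): s = u·f/(1−u).
s = 0.0684 × 30.8 / (1 − 0.0684) = 2.1067 / 0.9316 ≈ 2.26% per month.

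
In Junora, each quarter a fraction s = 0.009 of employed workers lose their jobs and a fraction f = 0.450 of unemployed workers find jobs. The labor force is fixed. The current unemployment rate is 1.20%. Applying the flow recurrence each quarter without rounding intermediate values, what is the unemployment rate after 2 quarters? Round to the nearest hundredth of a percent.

Unemployment rate after two quarters ≈ 1.74%.

With a fixed labor force, u_{t+1} = u_t + s·(1−u_t) − f·u_t = u_t·(1−s−f) + s.
Here 1−s−f = 0.541 and s = 0.009.
u_1 = 0.012000 × 0.541 + 0.009 = 0.015492.
u_2 = 0.015492 × 0.541 + 0.009 = 0.017381.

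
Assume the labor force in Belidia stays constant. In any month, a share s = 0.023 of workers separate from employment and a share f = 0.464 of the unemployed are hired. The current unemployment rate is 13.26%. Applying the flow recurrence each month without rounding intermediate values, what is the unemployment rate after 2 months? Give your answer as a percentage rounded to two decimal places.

With a fixed labor force, u_{t+1} = u_t + s·(1−u_t) − f·u_t = u_t·(1−s−f) + s.
Here 1−s−f = 0.513 and s = 0.023.
u_1 = 0.132600 × 0.513 + 0.023 = 0.091024.
u_2 = 0.091024 × 0.513 + 0.023 = 0.069695.

Unemployment rate after two months ≈ 6.97%.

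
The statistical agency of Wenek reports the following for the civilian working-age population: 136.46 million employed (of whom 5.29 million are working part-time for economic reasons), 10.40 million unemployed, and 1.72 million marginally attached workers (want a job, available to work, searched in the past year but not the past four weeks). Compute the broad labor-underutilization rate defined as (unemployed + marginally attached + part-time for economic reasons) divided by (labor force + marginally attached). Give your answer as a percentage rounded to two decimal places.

Broad underutilization rate ≈ 11.72%.

Labor force = 136.46 + 10.40 = 146.86 million.
Numerator = 10.40 + 1.72 + 5.29 = 17.41 million.
Denominator = 146.86 + 1.72 = 148.58 million.
Broad rate = 17.41 / 148.58 = 11.72%.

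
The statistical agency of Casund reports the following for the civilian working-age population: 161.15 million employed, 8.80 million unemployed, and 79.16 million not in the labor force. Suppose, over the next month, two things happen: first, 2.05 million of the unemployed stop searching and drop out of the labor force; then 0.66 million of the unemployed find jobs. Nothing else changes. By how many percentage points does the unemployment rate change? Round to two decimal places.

Initially, labor force = 161.15 + 8.80 = 169.95 million, so u = 8.80/169.95 = 5.18%.
After the first change, unemployed and labor force both fall by 2.05 → E = 161.15, U = 6.75, labor force = 167.90 million.
After the second change, unemployed falls and employed rises by 0.66; labor force unchanged → E = 161.81, U = 6.09, labor force = 167.90 million.
New unemployment rate = 6.09 / 167.90 = 3.63%.
Change = 3.63% − 5.18% = −1.55 percentage points.

The unemployment rate changes by −1.55 percentage points.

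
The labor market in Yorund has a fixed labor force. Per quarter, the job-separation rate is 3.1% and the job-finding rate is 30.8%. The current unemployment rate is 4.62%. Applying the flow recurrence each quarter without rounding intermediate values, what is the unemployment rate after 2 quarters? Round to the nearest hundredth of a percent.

With a fixed labor force, u_{t+1} = u_t + s·(1−u_t) − f·u_t = u_t·(1−s−f) + s.
Here 1−s−f = 0.661 and s = 0.031.
u_1 = 0.046200 × 0.661 + 0.031 = 0.061538.
u_2 = 0.061538 × 0.661 + 0.031 = 0.071677.

Unemployment rate after two quarters ≈ 7.17%.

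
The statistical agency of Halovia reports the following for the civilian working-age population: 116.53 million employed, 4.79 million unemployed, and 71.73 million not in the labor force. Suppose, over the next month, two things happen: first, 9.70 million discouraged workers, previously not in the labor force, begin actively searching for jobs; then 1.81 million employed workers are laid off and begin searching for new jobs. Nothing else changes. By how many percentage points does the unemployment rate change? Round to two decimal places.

Initially, labor force = 116.53 + 4.79 = 121.32 million, so u = 4.79/121.32 = 3.95%.
After the first change, unemployed and labor force both rise by 9.70 → E = 116.53, U = 14.49, labor force = 131.02 million.
After the second change, employed falls and unemployed rises by 1.81; labor force unchanged → E = 114.72, U = 16.30, labor force = 131.02 million.
New unemployment rate = 16.30 / 131.02 = 12.44%.
Change = 12.44% − 3.95% = +8.49 percentage points.

The unemployment rate changes by +8.49 percentage points.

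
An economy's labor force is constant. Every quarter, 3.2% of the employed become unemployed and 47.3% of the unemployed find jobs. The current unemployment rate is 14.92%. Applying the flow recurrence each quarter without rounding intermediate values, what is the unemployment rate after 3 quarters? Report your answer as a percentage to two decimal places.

Unemployment rate after three quarters ≈ 7.38%.

With a fixed labor force, u_{t+1} = u_t + s·(1−u_t) − f·u_t = u_t·(1−s−f) + s.
Here 1−s−f = 0.495 and s = 0.032.
u_1 = 0.149200 × 0.495 + 0.032 = 0.105854.
u_2 = 0.105854 × 0.495 + 0.032 = 0.084398.
u_3 = 0.084398 × 0.495 + 0.032 = 0.073777.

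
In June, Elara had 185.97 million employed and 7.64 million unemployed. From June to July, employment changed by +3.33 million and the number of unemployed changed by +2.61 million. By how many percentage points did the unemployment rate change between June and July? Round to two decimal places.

June: labor force = 185.97 + 7.64 = 193.61; u = 7.64/193.61 = 3.95%.
July: labor force = 189.30 + 10.25 = 199.55; u = 10.25/199.55 = 5.14%.
Change = 5.14% − 3.95% = +1.19 pp.

The unemployment rate changed by +1.19 percentage points.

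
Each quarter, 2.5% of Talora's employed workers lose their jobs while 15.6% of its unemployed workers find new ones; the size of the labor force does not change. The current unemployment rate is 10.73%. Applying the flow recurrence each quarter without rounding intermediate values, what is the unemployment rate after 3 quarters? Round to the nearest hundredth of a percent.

Unemployment rate after three quarters ≈ 12.12%.

With a fixed labor force, u_{t+1} = u_t + s·(1−u_t) − f·u_t = u_t·(1−s−f) + s.
Here 1−s−f = 0.819 and s = 0.025.
u_1 = 0.107300 × 0.819 + 0.025 = 0.112879.
u_2 = 0.112879 × 0.819 + 0.025 = 0.117448.
u_3 = 0.117448 × 0.819 + 0.025 = 0.121190.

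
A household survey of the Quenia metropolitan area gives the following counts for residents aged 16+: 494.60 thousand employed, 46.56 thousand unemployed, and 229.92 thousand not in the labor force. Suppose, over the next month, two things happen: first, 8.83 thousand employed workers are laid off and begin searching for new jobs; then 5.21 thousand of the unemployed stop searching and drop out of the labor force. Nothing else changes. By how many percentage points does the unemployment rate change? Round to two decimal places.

The unemployment rate changes by +0.76 percentage points.

Initially, labor force = 494.60 + 46.56 = 541.16 thousand, so u = 46.56/541.16 = 8.60%.
After the first change, employed falls and unemployed rises by 8.83; labor force unchanged → E = 485.77, U = 55.39, labor force = 541.16 thousand.
After the second change, unemployed and labor force both fall by 5.21 → E = 485.77, U = 50.18, labor force = 535.95 thousand.
New unemployment rate = 50.18 / 535.95 = 9.36%.
Change = 9.36% − 8.60% = +0.76 percentage points.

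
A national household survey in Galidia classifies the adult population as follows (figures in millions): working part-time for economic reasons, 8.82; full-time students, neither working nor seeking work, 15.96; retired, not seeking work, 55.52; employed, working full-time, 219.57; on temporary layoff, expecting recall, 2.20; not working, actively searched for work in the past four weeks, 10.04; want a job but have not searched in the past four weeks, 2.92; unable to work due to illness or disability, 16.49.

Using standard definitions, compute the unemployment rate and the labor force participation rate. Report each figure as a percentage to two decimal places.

Unemployment rate ≈ 5.09%; labor force participation rate ≈ 72.58%.

Employed = 8.82 + 219.57 = 228.39 million (anyone who worked, including part-time for economic reasons, counts as employed).
Unemployed = 2.20 + 10.04 = 12.24 million (jobless and actively searching, or on temporary layoff).
Labor force = 228.39 + 12.24 = 240.63 million.
Not in labor force = 15.96 + 55.52 + 2.92 + 16.49 = 90.89 million (those not working and not actively searching are outside the labor force — including those who want a job but have given up searching).
Civilian working-age population = 240.63 + 90.89 = 331.52 million.
Unemployment rate = 12.24 / 240.63 = 5.09%.
Labor force participation rate = 240.63 / 331.52 = 72.58%.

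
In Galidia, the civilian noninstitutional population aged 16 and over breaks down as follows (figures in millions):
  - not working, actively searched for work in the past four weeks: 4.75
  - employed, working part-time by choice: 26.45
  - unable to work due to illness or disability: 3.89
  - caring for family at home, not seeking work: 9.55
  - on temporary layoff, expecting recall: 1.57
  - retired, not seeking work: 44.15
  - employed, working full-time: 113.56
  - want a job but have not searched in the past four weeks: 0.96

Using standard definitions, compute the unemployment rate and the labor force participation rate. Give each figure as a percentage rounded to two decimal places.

Employed = 26.45 + 113.56 = 140.01 million.
Unemployed = 4.75 + 1.57 = 6.32 million (jobless and actively searching, or on temporary layoff).
Labor force = 140.01 + 6.32 = 146.33 million.
Not in labor force = 3.89 + 9.55 + 44.15 + 0.96 = 58.55 million (those not working and not actively searching are outside the labor force — including those who want a job but have given up searching).
Civilian working-age population = 146.33 + 58.55 = 204.88 million.
Unemployment rate = 6.32 / 146.33 = 4.32%.
Labor force participation rate = 146.33 / 204.88 = 71.42%.

Unemployment rate ≈ 4.32%; labor force participation rate ≈ 71.42%.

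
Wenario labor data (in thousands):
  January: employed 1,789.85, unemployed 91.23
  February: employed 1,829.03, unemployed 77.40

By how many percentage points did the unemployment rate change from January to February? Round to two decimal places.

The unemployment rate changed by −0.79 percentage points.

January: labor force = 1,789.85 + 91.23 = 1,881.08; u = 91.23/1,881.08 = 4.85%.
February: labor force = 1,829.03 + 77.40 = 1,906.43; u = 77.40/1,906.43 = 4.06%.
Change = 4.06% − 4.85% = −0.79 pp.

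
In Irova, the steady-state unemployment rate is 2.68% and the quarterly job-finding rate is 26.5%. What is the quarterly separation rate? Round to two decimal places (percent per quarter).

From u* = s/(s+f): s = u·f/(1−u).
s = 0.0268 × 26.5 / (1 − 0.0268) = 0.7102 / 0.9732 ≈ 0.73% per quarter.

Separation rate ≈ 0.73% per quarter.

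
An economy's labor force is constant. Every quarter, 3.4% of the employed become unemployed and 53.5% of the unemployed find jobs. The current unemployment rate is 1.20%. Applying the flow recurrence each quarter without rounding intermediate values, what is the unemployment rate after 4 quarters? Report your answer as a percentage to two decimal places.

With a fixed labor force, u_{t+1} = u_t + s·(1−u_t) − f·u_t = u_t·(1−s−f) + s.
Here 1−s−f = 0.431 and s = 0.034.
u_1 = 0.012000 × 0.431 + 0.034 = 0.039172.
u_2 = 0.039172 × 0.431 + 0.034 = 0.050883.
u_3 = 0.050883 × 0.431 + 0.034 = 0.055931.
u_4 = 0.055931 × 0.431 + 0.034 = 0.058106.

Unemployment rate after four quarters ≈ 5.81%.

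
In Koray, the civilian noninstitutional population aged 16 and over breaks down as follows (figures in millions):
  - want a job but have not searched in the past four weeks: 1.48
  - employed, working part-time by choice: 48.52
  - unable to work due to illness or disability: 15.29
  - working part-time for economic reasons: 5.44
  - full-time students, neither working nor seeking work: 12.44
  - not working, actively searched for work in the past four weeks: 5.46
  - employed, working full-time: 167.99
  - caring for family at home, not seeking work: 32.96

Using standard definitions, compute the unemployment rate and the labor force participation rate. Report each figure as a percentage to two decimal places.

Employed = 48.52 + 5.44 + 167.99 = 221.95 million (anyone who worked, including part-time for economic reasons, counts as employed).
Unemployed = 5.46 million.
Labor force = 221.95 + 5.46 = 227.41 million.
Not in labor force = 1.48 + 15.29 + 12.44 + 32.96 = 62.17 million (those not working and not actively searching are outside the labor force — including those who want a job but have given up searching).
Civilian working-age population = 227.41 + 62.17 = 289.58 million.
Unemployment rate = 5.46 / 227.41 = 2.40%.
Labor force participation rate = 227.41 / 289.58 = 78.53%.

Unemployment rate ≈ 2.40%; labor force participation rate ≈ 78.53%.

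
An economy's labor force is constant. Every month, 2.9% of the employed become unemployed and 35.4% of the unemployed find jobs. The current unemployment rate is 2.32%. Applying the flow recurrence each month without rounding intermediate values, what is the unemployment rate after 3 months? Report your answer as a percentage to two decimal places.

Unemployment rate after three months ≈ 6.34%.

With a fixed labor force, u_{t+1} = u_t + s·(1−u_t) − f·u_t = u_t·(1−s−f) + s.
Here 1−s−f = 0.617 and s = 0.029.
u_1 = 0.023200 × 0.617 + 0.029 = 0.043314.
u_2 = 0.043314 × 0.617 + 0.029 = 0.055725.
u_3 = 0.055725 × 0.617 + 0.029 = 0.063382.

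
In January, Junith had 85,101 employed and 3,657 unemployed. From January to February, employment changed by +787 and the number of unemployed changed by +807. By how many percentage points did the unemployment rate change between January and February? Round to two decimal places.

The unemployment rate changed by +0.82 percentage points.

January: labor force = 85,101 + 3,657 = 88,758; u = 3,657/88,758 = 4.12%.
February: labor force = 85,888 + 4,464 = 90,352; u = 4,464/90,352 = 4.94%.
Change = 4.94% − 4.12% = +0.82 pp.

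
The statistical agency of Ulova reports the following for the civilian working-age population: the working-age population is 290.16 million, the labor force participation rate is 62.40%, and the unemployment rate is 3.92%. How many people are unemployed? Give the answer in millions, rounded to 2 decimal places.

About 7.10 million are unemployed.

Labor force = 0.6240 × 290.16 = 181.06 million.
Unemployed = 0.0392 × 181.06 ≈ 7.10 million.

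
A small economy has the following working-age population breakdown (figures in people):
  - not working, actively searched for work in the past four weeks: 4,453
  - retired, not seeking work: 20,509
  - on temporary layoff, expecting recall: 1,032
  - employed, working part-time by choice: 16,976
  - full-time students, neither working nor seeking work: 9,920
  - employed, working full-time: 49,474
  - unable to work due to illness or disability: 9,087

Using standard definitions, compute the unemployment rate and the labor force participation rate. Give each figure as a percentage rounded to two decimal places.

Employed = 16,976 + 49,474 = 66,450.
Unemployed = 4,453 + 1,032 = 5,485 (jobless and actively searching, or on temporary layoff).
Labor force = 66,450 + 5,485 = 71,935.
Not in labor force = 20,509 + 9,920 + 9,087 = 39,516 (those not working and not actively searching are outside the labor force).
Civilian working-age population = 71,935 + 39,516 = 111,451.
Unemployment rate = 5,485 / 71,935 = 7.62%.
Labor force participation rate = 71,935 / 111,451 = 64.54%.

Unemployment rate ≈ 7.62%; labor force participation rate ≈ 64.54%.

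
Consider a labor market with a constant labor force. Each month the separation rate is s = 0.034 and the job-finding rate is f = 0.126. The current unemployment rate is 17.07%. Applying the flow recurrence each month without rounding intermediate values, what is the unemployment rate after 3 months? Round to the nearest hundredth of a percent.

Unemployment rate after three months ≈ 18.77%.

With a fixed labor force, u_{t+1} = u_t + s·(1−u_t) − f·u_t = u_t·(1−s−f) + s.
Here 1−s−f = 0.840 and s = 0.034.
u_1 = 0.170700 × 0.840 + 0.034 = 0.177388.
u_2 = 0.177388 × 0.840 + 0.034 = 0.183006.
u_3 = 0.183006 × 0.840 + 0.034 = 0.187725.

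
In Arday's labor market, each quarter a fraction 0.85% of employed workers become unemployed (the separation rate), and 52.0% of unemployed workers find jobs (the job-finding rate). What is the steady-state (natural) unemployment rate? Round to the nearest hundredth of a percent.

At steady state the flows balance: s·E = f·U, so U/(E+U) = s/(s+f).
u* = 0.85 / (0.85 + 52.0) = 0.85 / 52.85 = 1.61%.

Steady-state unemployment rate ≈ 1.61%.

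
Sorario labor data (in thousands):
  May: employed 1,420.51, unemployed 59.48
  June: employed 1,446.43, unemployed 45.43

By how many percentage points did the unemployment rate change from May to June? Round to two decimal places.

May: labor force = 1,420.51 + 59.48 = 1,479.99; u = 59.48/1,479.99 = 4.02%.
June: labor force = 1,446.43 + 45.43 = 1,491.86; u = 45.43/1,491.86 = 3.05%.
Change = 3.05% − 4.02% = −0.97 pp.

The unemployment rate changed by −0.97 percentage points.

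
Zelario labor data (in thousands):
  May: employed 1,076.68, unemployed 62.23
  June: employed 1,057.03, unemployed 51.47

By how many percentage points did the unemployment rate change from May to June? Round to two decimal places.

The unemployment rate changed by −0.82 percentage points.

May: labor force = 1,076.68 + 62.23 = 1,138.91; u = 62.23/1,138.91 = 5.46%.
June: labor force = 1,057.03 + 51.47 = 1,108.50; u = 51.47/1,108.50 = 4.64%.
Change = 4.64% − 5.46% = −0.82 pp.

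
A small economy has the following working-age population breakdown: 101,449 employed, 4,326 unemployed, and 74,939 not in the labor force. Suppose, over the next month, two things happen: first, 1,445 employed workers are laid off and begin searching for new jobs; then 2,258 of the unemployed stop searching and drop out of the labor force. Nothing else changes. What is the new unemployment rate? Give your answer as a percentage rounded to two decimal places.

New unemployment rate ≈ 3.39%.

Initially, labor force = 101,449 + 4,326 = 105,775, so u = 4,326/105,775 = 4.09%.
After the first change, employed falls and unemployed rises by 1,445; labor force unchanged → E = 100,004, U = 5,771, labor force = 105,775.
After the second change, unemployed and labor force both fall by 2,258 → E = 100,004, U = 3,513, labor force = 103,517.
New unemployment rate = 3,513 / 103,517 = 3.39%.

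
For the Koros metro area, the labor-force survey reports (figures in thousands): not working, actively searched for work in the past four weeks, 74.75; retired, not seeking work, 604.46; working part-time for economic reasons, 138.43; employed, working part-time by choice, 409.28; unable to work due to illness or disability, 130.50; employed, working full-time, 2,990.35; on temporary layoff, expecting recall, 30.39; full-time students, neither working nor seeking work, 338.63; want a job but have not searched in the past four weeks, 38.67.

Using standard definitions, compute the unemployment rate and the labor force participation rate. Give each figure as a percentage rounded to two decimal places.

Employed = 138.43 + 409.28 + 2,990.35 = 3,538.06 thousand (anyone who worked, including part-time for economic reasons, counts as employed).
Unemployed = 74.75 + 30.39 = 105.14 thousand (jobless and actively searching, or on temporary layoff).
Labor force = 3,538.06 + 105.14 = 3,643.20 thousand.
Not in labor force = 604.46 + 130.50 + 338.63 + 38.67 = 1,112.26 thousand (those not working and not actively searching are outside the labor force — including those who want a job but have given up searching).
Civilian working-age population = 3,643.20 + 1,112.26 = 4,755.46 thousand.
Unemployment rate = 105.14 / 3,643.20 = 2.89%.
Labor force participation rate = 3,643.20 / 4,755.46 = 76.61%.

Unemployment rate ≈ 2.89%; labor force participation rate ≈ 76.61%.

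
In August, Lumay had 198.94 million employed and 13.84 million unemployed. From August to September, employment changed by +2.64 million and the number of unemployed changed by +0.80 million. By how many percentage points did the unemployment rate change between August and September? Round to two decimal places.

The unemployment rate changed by +0.27 percentage points.

August: labor force = 198.94 + 13.84 = 212.78; u = 13.84/212.78 = 6.50%.
September: labor force = 201.58 + 14.64 = 216.22; u = 14.64/216.22 = 6.77%.
Change = 6.77% − 6.50% = +0.27 pp.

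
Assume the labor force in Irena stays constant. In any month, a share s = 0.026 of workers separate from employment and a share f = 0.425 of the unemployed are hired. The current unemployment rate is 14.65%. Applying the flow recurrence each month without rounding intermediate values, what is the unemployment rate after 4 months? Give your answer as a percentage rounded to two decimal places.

With a fixed labor force, u_{t+1} = u_t + s·(1−u_t) − f·u_t = u_t·(1−s−f) + s.
Here 1−s−f = 0.549 and s = 0.026.
u_1 = 0.146500 × 0.549 + 0.026 = 0.106428.
u_2 = 0.106428 × 0.549 + 0.026 = 0.084429.
u_3 = 0.084429 × 0.549 + 0.026 = 0.072352.
u_4 = 0.072352 × 0.549 + 0.026 = 0.065721.

Unemployment rate after four months ≈ 6.57%.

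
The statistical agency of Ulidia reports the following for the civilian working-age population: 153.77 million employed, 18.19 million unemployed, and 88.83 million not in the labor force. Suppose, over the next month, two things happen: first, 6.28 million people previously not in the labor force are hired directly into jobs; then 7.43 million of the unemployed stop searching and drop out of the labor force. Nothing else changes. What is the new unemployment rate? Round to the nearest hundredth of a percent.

New unemployment rate ≈ 6.30%.

Initially, labor force = 153.77 + 18.19 = 171.96 million, so u = 18.19/171.96 = 10.58%.
After the first change, employed and labor force both rise by 6.28; unemployed unchanged → E = 160.05, U = 18.19, labor force = 178.24 million.
After the second change, unemployed and labor force both fall by 7.43 → E = 160.05, U = 10.76, labor force = 170.81 million.
New unemployment rate = 10.76 / 170.81 = 6.30%.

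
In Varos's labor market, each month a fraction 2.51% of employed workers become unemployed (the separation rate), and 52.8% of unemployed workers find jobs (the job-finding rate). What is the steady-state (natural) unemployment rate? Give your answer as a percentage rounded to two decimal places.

At steady state the flows balance: s·E = f·U, so U/(E+U) = s/(s+f).
u* = 2.51 / (2.51 + 52.8) = 2.51 / 55.31 = 4.54%.

Steady-state unemployment rate ≈ 4.54%.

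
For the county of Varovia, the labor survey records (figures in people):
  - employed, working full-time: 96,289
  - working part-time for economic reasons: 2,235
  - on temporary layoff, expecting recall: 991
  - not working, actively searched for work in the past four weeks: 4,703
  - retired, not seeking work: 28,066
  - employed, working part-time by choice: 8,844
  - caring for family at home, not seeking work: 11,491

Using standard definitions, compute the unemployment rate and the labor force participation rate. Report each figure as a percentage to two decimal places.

Unemployment rate ≈ 5.04%; labor force participation rate ≈ 74.08%.

Employed = 96,289 + 2,235 + 8,844 = 107,368 (anyone who worked, including part-time for economic reasons, counts as employed).
Unemployed = 991 + 4,703 = 5,694 (jobless and actively searching, or on temporary layoff).
Labor force = 107,368 + 5,694 = 113,062.
Not in labor force = 28,066 + 11,491 = 39,557 (those not working and not actively searching are outside the labor force).
Civilian working-age population = 113,062 + 39,557 = 152,619.
Unemployment rate = 5,694 / 113,062 = 5.04%.
Labor force participation rate = 113,062 / 152,619 = 74.08%.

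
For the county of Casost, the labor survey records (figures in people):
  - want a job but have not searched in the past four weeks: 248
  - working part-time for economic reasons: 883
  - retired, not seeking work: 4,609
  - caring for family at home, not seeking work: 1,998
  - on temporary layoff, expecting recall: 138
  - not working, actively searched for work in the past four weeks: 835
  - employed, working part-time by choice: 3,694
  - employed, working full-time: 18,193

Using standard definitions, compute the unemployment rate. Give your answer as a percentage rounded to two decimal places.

Employed = 883 + 3,694 + 18,193 = 22,770 (anyone who worked, including part-time for economic reasons, counts as employed).
Unemployed = 138 + 835 = 973 (jobless and actively searching, or on temporary layoff).
Labor force = 22,770 + 973 = 23,743.
Unemployment rate = 973 / 23,743 = 4.10%.

Unemployment rate ≈ 4.10%.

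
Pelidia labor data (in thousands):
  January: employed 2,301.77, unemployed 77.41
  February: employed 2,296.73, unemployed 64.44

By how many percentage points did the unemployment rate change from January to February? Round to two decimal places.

The unemployment rate changed by −0.52 percentage points.

January: labor force = 2,301.77 + 77.41 = 2,379.18; u = 77.41/2,379.18 = 3.25%.
February: labor force = 2,296.73 + 64.44 = 2,361.17; u = 64.44/2,361.17 = 2.73%.
Change = 2.73% − 3.25% = −0.52 pp.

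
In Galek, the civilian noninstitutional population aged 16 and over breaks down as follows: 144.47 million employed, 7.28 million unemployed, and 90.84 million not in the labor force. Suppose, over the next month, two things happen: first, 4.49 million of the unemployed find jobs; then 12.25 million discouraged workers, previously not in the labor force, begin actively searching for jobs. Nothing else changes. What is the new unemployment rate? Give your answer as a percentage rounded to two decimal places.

New unemployment rate ≈ 9.17%.

Initially, labor force = 144.47 + 7.28 = 151.75 million, so u = 7.28/151.75 = 4.80%.
After the first change, unemployed falls and employed rises by 4.49; labor force unchanged → E = 148.96, U = 2.79, labor force = 151.75 million.
After the second change, unemployed and labor force both rise by 12.25 → E = 148.96, U = 15.04, labor force = 164.00 million.
New unemployment rate = 15.04 / 164.00 = 9.17%.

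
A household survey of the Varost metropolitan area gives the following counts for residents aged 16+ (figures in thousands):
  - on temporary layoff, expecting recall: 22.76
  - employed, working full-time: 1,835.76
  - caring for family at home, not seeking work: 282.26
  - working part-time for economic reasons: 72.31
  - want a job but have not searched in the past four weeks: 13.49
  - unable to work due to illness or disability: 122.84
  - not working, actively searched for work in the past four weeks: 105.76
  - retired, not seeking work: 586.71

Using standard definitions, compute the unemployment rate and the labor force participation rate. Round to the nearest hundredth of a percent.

Unemployment rate ≈ 6.31%; labor force participation rate ≈ 66.95%.

Employed = 1,835.76 + 72.31 = 1,908.07 thousand (anyone who worked, including part-time for economic reasons, counts as employed).
Unemployed = 22.76 + 105.76 = 128.52 thousand (jobless and actively searching, or on temporary layoff).
Labor force = 1,908.07 + 128.52 = 2,036.59 thousand.
Not in labor force = 282.26 + 13.49 + 122.84 + 586.71 = 1,005.30 thousand (those not working and not actively searching are outside the labor force — including those who want a job but have given up searching).
Civilian working-age population = 2,036.59 + 1,005.30 = 3,041.89 thousand.
Unemployment rate = 128.52 / 2,036.59 = 6.31%.
Labor force participation rate = 2,036.59 / 3,041.89 = 66.95%.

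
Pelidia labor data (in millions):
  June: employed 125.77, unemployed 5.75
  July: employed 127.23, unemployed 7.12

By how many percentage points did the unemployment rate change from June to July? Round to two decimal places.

June: labor force = 125.77 + 5.75 = 131.52; u = 5.75/131.52 = 4.37%.
July: labor force = 127.23 + 7.12 = 134.35; u = 7.12/134.35 = 5.30%.
Change = 5.30% − 4.37% = +0.93 pp.

The unemployment rate changed by +0.93 percentage points.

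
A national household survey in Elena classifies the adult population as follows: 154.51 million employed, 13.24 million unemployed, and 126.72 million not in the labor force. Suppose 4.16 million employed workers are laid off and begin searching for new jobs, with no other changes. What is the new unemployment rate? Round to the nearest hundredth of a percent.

New unemployment rate ≈ 10.37%.

Initially, labor force = 154.51 + 13.24 = 167.75 million, so u = 13.24/167.75 = 7.89%.
After the change, employed falls and unemployed rises by 4.16; labor force unchanged → E = 150.35, U = 17.40, labor force = 167.75 million.
New unemployment rate = 17.40 / 167.75 = 10.37%.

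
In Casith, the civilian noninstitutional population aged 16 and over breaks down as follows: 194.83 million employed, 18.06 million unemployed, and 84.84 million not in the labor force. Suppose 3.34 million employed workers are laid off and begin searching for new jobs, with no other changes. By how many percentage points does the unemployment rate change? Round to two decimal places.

Initially, labor force = 194.83 + 18.06 = 212.89 million, so u = 18.06/212.89 = 8.48%.
After the change, employed falls and unemployed rises by 3.34; labor force unchanged → E = 191.49, U = 21.40, labor force = 212.89 million.
New unemployment rate = 21.40 / 212.89 = 10.05%.
Change = 10.05% − 8.48% = +1.57 percentage points.

The unemployment rate changes by +1.57 percentage points.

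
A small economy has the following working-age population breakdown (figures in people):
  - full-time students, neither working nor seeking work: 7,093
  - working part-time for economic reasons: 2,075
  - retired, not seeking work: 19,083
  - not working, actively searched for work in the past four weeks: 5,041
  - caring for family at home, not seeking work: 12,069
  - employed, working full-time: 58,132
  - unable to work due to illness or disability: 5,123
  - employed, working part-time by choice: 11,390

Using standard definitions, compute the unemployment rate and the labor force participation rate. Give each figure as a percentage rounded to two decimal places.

Unemployment rate ≈ 6.58%; labor force participation rate ≈ 63.86%.

Employed = 2,075 + 58,132 + 11,390 = 71,597 (anyone who worked, including part-time for economic reasons, counts as employed).
Unemployed = 5,041.
Labor force = 71,597 + 5,041 = 76,638.
Not in labor force = 7,093 + 19,083 + 12,069 + 5,123 = 43,368 (those not working and not actively searching are outside the labor force).
Civilian working-age population = 76,638 + 43,368 = 120,006.
Unemployment rate = 5,041 / 76,638 = 6.58%.
Labor force participation rate = 76,638 / 120,006 = 63.86%.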